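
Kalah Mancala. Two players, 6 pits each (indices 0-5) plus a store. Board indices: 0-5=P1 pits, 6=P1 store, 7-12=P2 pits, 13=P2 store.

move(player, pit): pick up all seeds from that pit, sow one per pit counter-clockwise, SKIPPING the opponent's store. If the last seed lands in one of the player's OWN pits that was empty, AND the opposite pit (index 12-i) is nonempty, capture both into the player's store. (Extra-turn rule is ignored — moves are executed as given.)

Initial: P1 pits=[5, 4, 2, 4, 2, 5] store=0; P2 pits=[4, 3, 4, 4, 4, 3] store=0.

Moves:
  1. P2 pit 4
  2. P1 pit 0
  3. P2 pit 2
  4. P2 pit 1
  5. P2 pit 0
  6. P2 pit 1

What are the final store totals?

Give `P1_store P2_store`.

Answer: 1 2

Derivation:
Move 1: P2 pit4 -> P1=[6,5,2,4,2,5](0) P2=[4,3,4,4,0,4](1)
Move 2: P1 pit0 -> P1=[0,6,3,5,3,6](1) P2=[4,3,4,4,0,4](1)
Move 3: P2 pit2 -> P1=[0,6,3,5,3,6](1) P2=[4,3,0,5,1,5](2)
Move 4: P2 pit1 -> P1=[0,6,3,5,3,6](1) P2=[4,0,1,6,2,5](2)
Move 5: P2 pit0 -> P1=[0,6,3,5,3,6](1) P2=[0,1,2,7,3,5](2)
Move 6: P2 pit1 -> P1=[0,6,3,5,3,6](1) P2=[0,0,3,7,3,5](2)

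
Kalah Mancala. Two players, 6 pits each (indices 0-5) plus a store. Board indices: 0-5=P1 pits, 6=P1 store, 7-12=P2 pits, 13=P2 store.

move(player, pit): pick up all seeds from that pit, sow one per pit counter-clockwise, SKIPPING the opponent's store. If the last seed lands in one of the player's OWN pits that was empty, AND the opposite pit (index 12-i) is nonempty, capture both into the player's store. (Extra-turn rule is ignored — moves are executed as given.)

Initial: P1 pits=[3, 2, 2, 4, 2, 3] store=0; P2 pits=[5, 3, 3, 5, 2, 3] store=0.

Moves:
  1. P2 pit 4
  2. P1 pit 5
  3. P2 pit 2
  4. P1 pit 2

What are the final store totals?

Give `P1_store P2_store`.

Answer: 1 1

Derivation:
Move 1: P2 pit4 -> P1=[3,2,2,4,2,3](0) P2=[5,3,3,5,0,4](1)
Move 2: P1 pit5 -> P1=[3,2,2,4,2,0](1) P2=[6,4,3,5,0,4](1)
Move 3: P2 pit2 -> P1=[3,2,2,4,2,0](1) P2=[6,4,0,6,1,5](1)
Move 4: P1 pit2 -> P1=[3,2,0,5,3,0](1) P2=[6,4,0,6,1,5](1)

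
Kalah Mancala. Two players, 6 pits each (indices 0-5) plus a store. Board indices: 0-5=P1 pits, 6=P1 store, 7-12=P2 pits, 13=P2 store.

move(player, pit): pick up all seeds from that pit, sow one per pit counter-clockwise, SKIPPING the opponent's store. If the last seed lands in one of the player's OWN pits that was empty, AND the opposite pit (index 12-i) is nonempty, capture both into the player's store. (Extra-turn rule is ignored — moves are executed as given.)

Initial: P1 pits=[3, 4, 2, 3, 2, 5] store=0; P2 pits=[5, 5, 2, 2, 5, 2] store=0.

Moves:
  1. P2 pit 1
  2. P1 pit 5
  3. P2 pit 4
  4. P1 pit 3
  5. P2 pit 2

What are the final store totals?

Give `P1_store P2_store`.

Move 1: P2 pit1 -> P1=[3,4,2,3,2,5](0) P2=[5,0,3,3,6,3](1)
Move 2: P1 pit5 -> P1=[3,4,2,3,2,0](1) P2=[6,1,4,4,6,3](1)
Move 3: P2 pit4 -> P1=[4,5,3,4,2,0](1) P2=[6,1,4,4,0,4](2)
Move 4: P1 pit3 -> P1=[4,5,3,0,3,1](2) P2=[7,1,4,4,0,4](2)
Move 5: P2 pit2 -> P1=[4,5,3,0,3,1](2) P2=[7,1,0,5,1,5](3)

Answer: 2 3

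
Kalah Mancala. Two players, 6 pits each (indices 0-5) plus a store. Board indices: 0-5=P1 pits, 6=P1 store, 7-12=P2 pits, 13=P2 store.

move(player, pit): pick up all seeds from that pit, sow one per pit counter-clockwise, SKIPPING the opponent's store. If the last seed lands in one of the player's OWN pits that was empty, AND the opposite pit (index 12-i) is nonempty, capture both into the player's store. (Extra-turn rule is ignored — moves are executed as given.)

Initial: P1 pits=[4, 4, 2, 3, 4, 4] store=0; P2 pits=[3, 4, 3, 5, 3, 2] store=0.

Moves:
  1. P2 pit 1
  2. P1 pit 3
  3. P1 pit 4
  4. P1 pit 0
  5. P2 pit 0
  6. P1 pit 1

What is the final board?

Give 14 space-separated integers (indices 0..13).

Answer: 0 0 4 2 1 7 5 0 1 6 7 5 3 0

Derivation:
Move 1: P2 pit1 -> P1=[4,4,2,3,4,4](0) P2=[3,0,4,6,4,3](0)
Move 2: P1 pit3 -> P1=[4,4,2,0,5,5](1) P2=[3,0,4,6,4,3](0)
Move 3: P1 pit4 -> P1=[4,4,2,0,0,6](2) P2=[4,1,5,6,4,3](0)
Move 4: P1 pit0 -> P1=[0,5,3,1,0,6](4) P2=[4,0,5,6,4,3](0)
Move 5: P2 pit0 -> P1=[0,5,3,1,0,6](4) P2=[0,1,6,7,5,3](0)
Move 6: P1 pit1 -> P1=[0,0,4,2,1,7](5) P2=[0,1,6,7,5,3](0)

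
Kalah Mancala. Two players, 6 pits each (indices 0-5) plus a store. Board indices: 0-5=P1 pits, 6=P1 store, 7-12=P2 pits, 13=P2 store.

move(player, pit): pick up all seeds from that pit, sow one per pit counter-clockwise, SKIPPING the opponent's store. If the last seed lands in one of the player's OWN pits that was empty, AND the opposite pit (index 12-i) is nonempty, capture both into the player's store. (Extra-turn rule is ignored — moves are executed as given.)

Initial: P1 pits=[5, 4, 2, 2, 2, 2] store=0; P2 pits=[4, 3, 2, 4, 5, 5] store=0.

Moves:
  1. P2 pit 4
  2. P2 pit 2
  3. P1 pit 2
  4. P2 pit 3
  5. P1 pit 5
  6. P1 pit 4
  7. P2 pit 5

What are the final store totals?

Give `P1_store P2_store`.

Move 1: P2 pit4 -> P1=[6,5,3,2,2,2](0) P2=[4,3,2,4,0,6](1)
Move 2: P2 pit2 -> P1=[6,0,3,2,2,2](0) P2=[4,3,0,5,0,6](7)
Move 3: P1 pit2 -> P1=[6,0,0,3,3,3](0) P2=[4,3,0,5,0,6](7)
Move 4: P2 pit3 -> P1=[7,1,0,3,3,3](0) P2=[4,3,0,0,1,7](8)
Move 5: P1 pit5 -> P1=[7,1,0,3,3,0](1) P2=[5,4,0,0,1,7](8)
Move 6: P1 pit4 -> P1=[7,1,0,3,0,1](2) P2=[6,4,0,0,1,7](8)
Move 7: P2 pit5 -> P1=[8,2,1,4,1,2](2) P2=[6,4,0,0,1,0](9)

Answer: 2 9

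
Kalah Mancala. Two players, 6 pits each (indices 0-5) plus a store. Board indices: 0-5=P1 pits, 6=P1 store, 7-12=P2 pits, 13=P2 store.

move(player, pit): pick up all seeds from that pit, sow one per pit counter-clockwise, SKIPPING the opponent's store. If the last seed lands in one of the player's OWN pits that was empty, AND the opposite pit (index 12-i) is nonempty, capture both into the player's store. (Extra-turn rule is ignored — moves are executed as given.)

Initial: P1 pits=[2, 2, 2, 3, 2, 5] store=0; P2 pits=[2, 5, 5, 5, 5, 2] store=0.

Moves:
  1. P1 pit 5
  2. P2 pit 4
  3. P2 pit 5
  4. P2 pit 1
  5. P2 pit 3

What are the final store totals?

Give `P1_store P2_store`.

Answer: 1 4

Derivation:
Move 1: P1 pit5 -> P1=[2,2,2,3,2,0](1) P2=[3,6,6,6,5,2](0)
Move 2: P2 pit4 -> P1=[3,3,3,3,2,0](1) P2=[3,6,6,6,0,3](1)
Move 3: P2 pit5 -> P1=[4,4,3,3,2,0](1) P2=[3,6,6,6,0,0](2)
Move 4: P2 pit1 -> P1=[5,4,3,3,2,0](1) P2=[3,0,7,7,1,1](3)
Move 5: P2 pit3 -> P1=[6,5,4,4,2,0](1) P2=[3,0,7,0,2,2](4)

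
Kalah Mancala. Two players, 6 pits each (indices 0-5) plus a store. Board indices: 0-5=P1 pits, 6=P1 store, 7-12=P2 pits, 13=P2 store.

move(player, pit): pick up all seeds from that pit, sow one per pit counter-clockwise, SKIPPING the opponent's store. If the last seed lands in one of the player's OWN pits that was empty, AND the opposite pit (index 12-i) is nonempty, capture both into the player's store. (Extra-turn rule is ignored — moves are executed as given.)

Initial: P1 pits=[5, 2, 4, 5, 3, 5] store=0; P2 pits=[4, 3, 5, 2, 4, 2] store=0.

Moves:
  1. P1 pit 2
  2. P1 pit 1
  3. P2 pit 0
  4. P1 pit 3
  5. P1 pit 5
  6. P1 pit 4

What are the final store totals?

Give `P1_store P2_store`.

Answer: 4 0

Derivation:
Move 1: P1 pit2 -> P1=[5,2,0,6,4,6](1) P2=[4,3,5,2,4,2](0)
Move 2: P1 pit1 -> P1=[5,0,1,7,4,6](1) P2=[4,3,5,2,4,2](0)
Move 3: P2 pit0 -> P1=[5,0,1,7,4,6](1) P2=[0,4,6,3,5,2](0)
Move 4: P1 pit3 -> P1=[5,0,1,0,5,7](2) P2=[1,5,7,4,5,2](0)
Move 5: P1 pit5 -> P1=[5,0,1,0,5,0](3) P2=[2,6,8,5,6,3](0)
Move 6: P1 pit4 -> P1=[5,0,1,0,0,1](4) P2=[3,7,9,5,6,3](0)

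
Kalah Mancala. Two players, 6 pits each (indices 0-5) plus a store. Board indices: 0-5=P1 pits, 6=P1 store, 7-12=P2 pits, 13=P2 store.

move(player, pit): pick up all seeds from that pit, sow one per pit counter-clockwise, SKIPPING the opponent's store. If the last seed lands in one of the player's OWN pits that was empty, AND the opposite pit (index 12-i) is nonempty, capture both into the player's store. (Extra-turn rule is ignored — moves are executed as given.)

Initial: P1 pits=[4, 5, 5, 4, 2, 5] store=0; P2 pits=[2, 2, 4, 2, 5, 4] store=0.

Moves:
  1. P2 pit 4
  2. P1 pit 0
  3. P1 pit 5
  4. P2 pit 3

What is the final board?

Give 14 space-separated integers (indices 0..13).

Answer: 0 7 7 5 3 0 1 3 3 5 0 2 6 2

Derivation:
Move 1: P2 pit4 -> P1=[5,6,6,4,2,5](0) P2=[2,2,4,2,0,5](1)
Move 2: P1 pit0 -> P1=[0,7,7,5,3,6](0) P2=[2,2,4,2,0,5](1)
Move 3: P1 pit5 -> P1=[0,7,7,5,3,0](1) P2=[3,3,5,3,1,5](1)
Move 4: P2 pit3 -> P1=[0,7,7,5,3,0](1) P2=[3,3,5,0,2,6](2)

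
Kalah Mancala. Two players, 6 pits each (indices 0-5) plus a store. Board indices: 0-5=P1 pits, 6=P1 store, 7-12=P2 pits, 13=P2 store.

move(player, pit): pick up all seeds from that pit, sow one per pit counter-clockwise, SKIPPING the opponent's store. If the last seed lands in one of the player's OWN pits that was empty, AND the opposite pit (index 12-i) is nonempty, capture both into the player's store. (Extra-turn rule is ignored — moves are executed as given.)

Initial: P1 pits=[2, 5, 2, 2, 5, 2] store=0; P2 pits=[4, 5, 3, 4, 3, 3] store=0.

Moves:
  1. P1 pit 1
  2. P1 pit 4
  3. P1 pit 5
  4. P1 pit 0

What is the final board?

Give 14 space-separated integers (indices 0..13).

Answer: 0 1 4 3 0 0 3 6 7 5 5 3 3 0

Derivation:
Move 1: P1 pit1 -> P1=[2,0,3,3,6,3](1) P2=[4,5,3,4,3,3](0)
Move 2: P1 pit4 -> P1=[2,0,3,3,0,4](2) P2=[5,6,4,5,3,3](0)
Move 3: P1 pit5 -> P1=[2,0,3,3,0,0](3) P2=[6,7,5,5,3,3](0)
Move 4: P1 pit0 -> P1=[0,1,4,3,0,0](3) P2=[6,7,5,5,3,3](0)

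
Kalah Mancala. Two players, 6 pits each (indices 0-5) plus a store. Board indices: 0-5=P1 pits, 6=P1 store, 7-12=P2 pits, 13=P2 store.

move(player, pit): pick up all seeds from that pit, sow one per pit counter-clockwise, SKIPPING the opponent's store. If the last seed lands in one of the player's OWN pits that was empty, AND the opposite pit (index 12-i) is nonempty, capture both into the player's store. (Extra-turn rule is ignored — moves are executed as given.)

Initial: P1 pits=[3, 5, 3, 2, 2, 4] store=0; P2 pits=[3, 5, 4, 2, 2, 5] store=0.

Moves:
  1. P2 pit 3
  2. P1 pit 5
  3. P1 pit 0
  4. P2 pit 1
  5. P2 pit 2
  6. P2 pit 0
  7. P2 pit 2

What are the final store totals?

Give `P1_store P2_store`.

Move 1: P2 pit3 -> P1=[3,5,3,2,2,4](0) P2=[3,5,4,0,3,6](0)
Move 2: P1 pit5 -> P1=[3,5,3,2,2,0](1) P2=[4,6,5,0,3,6](0)
Move 3: P1 pit0 -> P1=[0,6,4,3,2,0](1) P2=[4,6,5,0,3,6](0)
Move 4: P2 pit1 -> P1=[1,6,4,3,2,0](1) P2=[4,0,6,1,4,7](1)
Move 5: P2 pit2 -> P1=[2,7,4,3,2,0](1) P2=[4,0,0,2,5,8](2)
Move 6: P2 pit0 -> P1=[2,7,4,3,2,0](1) P2=[0,1,1,3,6,8](2)
Move 7: P2 pit2 -> P1=[2,7,4,3,2,0](1) P2=[0,1,0,4,6,8](2)

Answer: 1 2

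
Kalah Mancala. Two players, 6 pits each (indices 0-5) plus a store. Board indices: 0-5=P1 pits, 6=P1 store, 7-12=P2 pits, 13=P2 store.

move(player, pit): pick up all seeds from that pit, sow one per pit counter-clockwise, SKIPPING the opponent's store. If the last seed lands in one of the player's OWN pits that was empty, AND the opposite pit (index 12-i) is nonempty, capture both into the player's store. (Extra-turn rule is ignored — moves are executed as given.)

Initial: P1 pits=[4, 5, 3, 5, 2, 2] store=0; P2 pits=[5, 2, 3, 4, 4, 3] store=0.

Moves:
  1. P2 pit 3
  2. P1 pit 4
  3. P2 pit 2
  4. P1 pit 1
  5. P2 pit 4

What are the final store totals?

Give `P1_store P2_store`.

Move 1: P2 pit3 -> P1=[5,5,3,5,2,2](0) P2=[5,2,3,0,5,4](1)
Move 2: P1 pit4 -> P1=[5,5,3,5,0,3](1) P2=[5,2,3,0,5,4](1)
Move 3: P2 pit2 -> P1=[5,5,3,5,0,3](1) P2=[5,2,0,1,6,5](1)
Move 4: P1 pit1 -> P1=[5,0,4,6,1,4](2) P2=[5,2,0,1,6,5](1)
Move 5: P2 pit4 -> P1=[6,1,5,7,1,4](2) P2=[5,2,0,1,0,6](2)

Answer: 2 2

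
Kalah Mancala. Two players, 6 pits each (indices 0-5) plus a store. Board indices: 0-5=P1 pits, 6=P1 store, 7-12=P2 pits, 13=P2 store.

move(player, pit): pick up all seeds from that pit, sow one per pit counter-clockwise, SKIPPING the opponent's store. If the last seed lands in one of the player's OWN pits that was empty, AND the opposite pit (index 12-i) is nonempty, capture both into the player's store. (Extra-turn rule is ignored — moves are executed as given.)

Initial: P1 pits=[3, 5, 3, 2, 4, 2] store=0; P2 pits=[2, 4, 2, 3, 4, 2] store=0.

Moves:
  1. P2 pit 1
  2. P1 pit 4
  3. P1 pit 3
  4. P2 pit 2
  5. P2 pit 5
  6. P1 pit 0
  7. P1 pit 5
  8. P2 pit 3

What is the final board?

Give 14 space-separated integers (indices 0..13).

Move 1: P2 pit1 -> P1=[3,5,3,2,4,2](0) P2=[2,0,3,4,5,3](0)
Move 2: P1 pit4 -> P1=[3,5,3,2,0,3](1) P2=[3,1,3,4,5,3](0)
Move 3: P1 pit3 -> P1=[3,5,3,0,1,4](1) P2=[3,1,3,4,5,3](0)
Move 4: P2 pit2 -> P1=[3,5,3,0,1,4](1) P2=[3,1,0,5,6,4](0)
Move 5: P2 pit5 -> P1=[4,6,4,0,1,4](1) P2=[3,1,0,5,6,0](1)
Move 6: P1 pit0 -> P1=[0,7,5,1,2,4](1) P2=[3,1,0,5,6,0](1)
Move 7: P1 pit5 -> P1=[0,7,5,1,2,0](2) P2=[4,2,1,5,6,0](1)
Move 8: P2 pit3 -> P1=[1,8,5,1,2,0](2) P2=[4,2,1,0,7,1](2)

Answer: 1 8 5 1 2 0 2 4 2 1 0 7 1 2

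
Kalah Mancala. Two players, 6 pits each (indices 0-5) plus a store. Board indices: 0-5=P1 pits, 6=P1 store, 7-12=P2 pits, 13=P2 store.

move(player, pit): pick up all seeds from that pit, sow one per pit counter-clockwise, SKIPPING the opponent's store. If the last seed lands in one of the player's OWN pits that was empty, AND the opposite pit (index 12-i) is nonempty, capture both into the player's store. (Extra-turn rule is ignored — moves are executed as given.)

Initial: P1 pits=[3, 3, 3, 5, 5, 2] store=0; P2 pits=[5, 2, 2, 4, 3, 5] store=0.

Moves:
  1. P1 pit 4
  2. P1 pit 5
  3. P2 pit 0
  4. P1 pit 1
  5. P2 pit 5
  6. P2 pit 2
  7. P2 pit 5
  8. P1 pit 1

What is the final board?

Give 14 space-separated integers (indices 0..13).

Move 1: P1 pit4 -> P1=[3,3,3,5,0,3](1) P2=[6,3,3,4,3,5](0)
Move 2: P1 pit5 -> P1=[3,3,3,5,0,0](2) P2=[7,4,3,4,3,5](0)
Move 3: P2 pit0 -> P1=[4,3,3,5,0,0](2) P2=[0,5,4,5,4,6](1)
Move 4: P1 pit1 -> P1=[4,0,4,6,0,0](8) P2=[0,0,4,5,4,6](1)
Move 5: P2 pit5 -> P1=[5,1,5,7,1,0](8) P2=[0,0,4,5,4,0](2)
Move 6: P2 pit2 -> P1=[5,1,5,7,1,0](8) P2=[0,0,0,6,5,1](3)
Move 7: P2 pit5 -> P1=[5,1,5,7,1,0](8) P2=[0,0,0,6,5,0](4)
Move 8: P1 pit1 -> P1=[5,0,6,7,1,0](8) P2=[0,0,0,6,5,0](4)

Answer: 5 0 6 7 1 0 8 0 0 0 6 5 0 4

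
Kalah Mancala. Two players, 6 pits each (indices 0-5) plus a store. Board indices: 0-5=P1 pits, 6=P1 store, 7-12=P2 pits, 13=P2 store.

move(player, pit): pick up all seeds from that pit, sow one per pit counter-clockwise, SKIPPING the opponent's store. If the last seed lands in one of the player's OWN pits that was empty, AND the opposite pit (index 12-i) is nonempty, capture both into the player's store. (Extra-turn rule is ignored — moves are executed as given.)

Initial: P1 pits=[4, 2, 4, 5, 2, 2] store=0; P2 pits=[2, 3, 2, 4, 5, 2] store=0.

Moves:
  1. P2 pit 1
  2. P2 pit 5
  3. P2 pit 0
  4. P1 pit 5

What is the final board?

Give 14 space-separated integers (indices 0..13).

Move 1: P2 pit1 -> P1=[4,2,4,5,2,2](0) P2=[2,0,3,5,6,2](0)
Move 2: P2 pit5 -> P1=[5,2,4,5,2,2](0) P2=[2,0,3,5,6,0](1)
Move 3: P2 pit0 -> P1=[5,2,4,5,2,2](0) P2=[0,1,4,5,6,0](1)
Move 4: P1 pit5 -> P1=[5,2,4,5,2,0](1) P2=[1,1,4,5,6,0](1)

Answer: 5 2 4 5 2 0 1 1 1 4 5 6 0 1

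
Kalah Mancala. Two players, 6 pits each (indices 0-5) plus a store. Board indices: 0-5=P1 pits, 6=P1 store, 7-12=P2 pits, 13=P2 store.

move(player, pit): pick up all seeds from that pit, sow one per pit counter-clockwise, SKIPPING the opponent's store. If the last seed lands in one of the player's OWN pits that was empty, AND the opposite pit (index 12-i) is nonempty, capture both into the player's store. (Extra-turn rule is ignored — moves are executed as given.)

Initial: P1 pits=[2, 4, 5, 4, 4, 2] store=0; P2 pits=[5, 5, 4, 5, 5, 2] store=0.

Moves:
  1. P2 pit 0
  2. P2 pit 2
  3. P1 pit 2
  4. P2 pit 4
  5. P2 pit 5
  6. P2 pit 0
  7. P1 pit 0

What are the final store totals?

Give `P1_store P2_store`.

Answer: 1 3

Derivation:
Move 1: P2 pit0 -> P1=[2,4,5,4,4,2](0) P2=[0,6,5,6,6,3](0)
Move 2: P2 pit2 -> P1=[3,4,5,4,4,2](0) P2=[0,6,0,7,7,4](1)
Move 3: P1 pit2 -> P1=[3,4,0,5,5,3](1) P2=[1,6,0,7,7,4](1)
Move 4: P2 pit4 -> P1=[4,5,1,6,6,3](1) P2=[1,6,0,7,0,5](2)
Move 5: P2 pit5 -> P1=[5,6,2,7,6,3](1) P2=[1,6,0,7,0,0](3)
Move 6: P2 pit0 -> P1=[5,6,2,7,6,3](1) P2=[0,7,0,7,0,0](3)
Move 7: P1 pit0 -> P1=[0,7,3,8,7,4](1) P2=[0,7,0,7,0,0](3)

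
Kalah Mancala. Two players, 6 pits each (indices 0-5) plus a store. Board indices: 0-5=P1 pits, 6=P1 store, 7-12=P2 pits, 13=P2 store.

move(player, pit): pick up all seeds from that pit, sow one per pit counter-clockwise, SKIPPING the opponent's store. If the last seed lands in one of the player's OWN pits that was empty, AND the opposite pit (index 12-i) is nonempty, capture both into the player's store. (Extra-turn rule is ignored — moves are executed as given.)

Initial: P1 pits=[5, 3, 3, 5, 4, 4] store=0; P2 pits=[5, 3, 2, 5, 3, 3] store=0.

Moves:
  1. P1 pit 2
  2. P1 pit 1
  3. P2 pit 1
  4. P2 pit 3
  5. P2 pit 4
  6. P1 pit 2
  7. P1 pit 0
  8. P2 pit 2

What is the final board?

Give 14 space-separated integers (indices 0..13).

Answer: 0 3 1 9 8 7 1 6 0 0 1 1 6 2

Derivation:
Move 1: P1 pit2 -> P1=[5,3,0,6,5,5](0) P2=[5,3,2,5,3,3](0)
Move 2: P1 pit1 -> P1=[5,0,1,7,6,5](0) P2=[5,3,2,5,3,3](0)
Move 3: P2 pit1 -> P1=[5,0,1,7,6,5](0) P2=[5,0,3,6,4,3](0)
Move 4: P2 pit3 -> P1=[6,1,2,7,6,5](0) P2=[5,0,3,0,5,4](1)
Move 5: P2 pit4 -> P1=[7,2,3,7,6,5](0) P2=[5,0,3,0,0,5](2)
Move 6: P1 pit2 -> P1=[7,2,0,8,7,6](0) P2=[5,0,3,0,0,5](2)
Move 7: P1 pit0 -> P1=[0,3,1,9,8,7](1) P2=[6,0,3,0,0,5](2)
Move 8: P2 pit2 -> P1=[0,3,1,9,8,7](1) P2=[6,0,0,1,1,6](2)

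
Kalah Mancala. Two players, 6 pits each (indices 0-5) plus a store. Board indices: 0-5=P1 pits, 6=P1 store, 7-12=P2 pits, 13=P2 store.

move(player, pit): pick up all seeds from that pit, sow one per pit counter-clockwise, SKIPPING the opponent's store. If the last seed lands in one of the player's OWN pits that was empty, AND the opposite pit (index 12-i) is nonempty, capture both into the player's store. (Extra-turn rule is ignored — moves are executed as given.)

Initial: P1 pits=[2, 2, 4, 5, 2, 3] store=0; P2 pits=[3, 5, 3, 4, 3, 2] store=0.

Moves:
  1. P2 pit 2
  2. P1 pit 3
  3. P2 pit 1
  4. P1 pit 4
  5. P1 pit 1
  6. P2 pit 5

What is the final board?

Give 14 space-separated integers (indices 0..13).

Move 1: P2 pit2 -> P1=[2,2,4,5,2,3](0) P2=[3,5,0,5,4,3](0)
Move 2: P1 pit3 -> P1=[2,2,4,0,3,4](1) P2=[4,6,0,5,4,3](0)
Move 3: P2 pit1 -> P1=[3,2,4,0,3,4](1) P2=[4,0,1,6,5,4](1)
Move 4: P1 pit4 -> P1=[3,2,4,0,0,5](2) P2=[5,0,1,6,5,4](1)
Move 5: P1 pit1 -> P1=[3,0,5,0,0,5](4) P2=[5,0,0,6,5,4](1)
Move 6: P2 pit5 -> P1=[4,1,6,0,0,5](4) P2=[5,0,0,6,5,0](2)

Answer: 4 1 6 0 0 5 4 5 0 0 6 5 0 2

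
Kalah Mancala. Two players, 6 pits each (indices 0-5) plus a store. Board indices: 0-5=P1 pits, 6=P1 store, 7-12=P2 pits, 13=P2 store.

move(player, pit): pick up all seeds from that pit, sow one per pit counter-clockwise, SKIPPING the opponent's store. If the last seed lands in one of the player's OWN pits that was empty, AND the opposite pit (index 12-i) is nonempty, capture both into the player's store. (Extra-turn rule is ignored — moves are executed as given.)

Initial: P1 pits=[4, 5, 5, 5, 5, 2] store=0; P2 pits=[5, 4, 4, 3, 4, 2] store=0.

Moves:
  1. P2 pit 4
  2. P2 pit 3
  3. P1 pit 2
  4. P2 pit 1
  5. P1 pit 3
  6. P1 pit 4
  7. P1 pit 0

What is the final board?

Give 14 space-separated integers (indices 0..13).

Move 1: P2 pit4 -> P1=[5,6,5,5,5,2](0) P2=[5,4,4,3,0,3](1)
Move 2: P2 pit3 -> P1=[5,6,5,5,5,2](0) P2=[5,4,4,0,1,4](2)
Move 3: P1 pit2 -> P1=[5,6,0,6,6,3](1) P2=[6,4,4,0,1,4](2)
Move 4: P2 pit1 -> P1=[5,6,0,6,6,3](1) P2=[6,0,5,1,2,5](2)
Move 5: P1 pit3 -> P1=[5,6,0,0,7,4](2) P2=[7,1,6,1,2,5](2)
Move 6: P1 pit4 -> P1=[5,6,0,0,0,5](3) P2=[8,2,7,2,3,5](2)
Move 7: P1 pit0 -> P1=[0,7,1,1,1,6](3) P2=[8,2,7,2,3,5](2)

Answer: 0 7 1 1 1 6 3 8 2 7 2 3 5 2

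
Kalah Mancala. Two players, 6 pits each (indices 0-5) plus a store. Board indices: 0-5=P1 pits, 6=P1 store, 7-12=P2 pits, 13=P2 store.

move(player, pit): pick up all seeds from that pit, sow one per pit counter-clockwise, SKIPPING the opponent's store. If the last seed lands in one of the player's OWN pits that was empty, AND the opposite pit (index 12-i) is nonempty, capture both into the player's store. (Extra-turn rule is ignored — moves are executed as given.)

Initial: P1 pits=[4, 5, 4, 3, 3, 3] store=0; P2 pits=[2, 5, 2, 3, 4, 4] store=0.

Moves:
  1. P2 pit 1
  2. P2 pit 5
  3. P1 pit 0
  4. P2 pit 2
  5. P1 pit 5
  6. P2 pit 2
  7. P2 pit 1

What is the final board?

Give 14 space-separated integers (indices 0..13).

Move 1: P2 pit1 -> P1=[4,5,4,3,3,3](0) P2=[2,0,3,4,5,5](1)
Move 2: P2 pit5 -> P1=[5,6,5,4,3,3](0) P2=[2,0,3,4,5,0](2)
Move 3: P1 pit0 -> P1=[0,7,6,5,4,4](0) P2=[2,0,3,4,5,0](2)
Move 4: P2 pit2 -> P1=[0,7,6,5,4,4](0) P2=[2,0,0,5,6,1](2)
Move 5: P1 pit5 -> P1=[0,7,6,5,4,0](1) P2=[3,1,1,5,6,1](2)
Move 6: P2 pit2 -> P1=[0,7,6,5,4,0](1) P2=[3,1,0,6,6,1](2)
Move 7: P2 pit1 -> P1=[0,7,6,0,4,0](1) P2=[3,0,0,6,6,1](8)

Answer: 0 7 6 0 4 0 1 3 0 0 6 6 1 8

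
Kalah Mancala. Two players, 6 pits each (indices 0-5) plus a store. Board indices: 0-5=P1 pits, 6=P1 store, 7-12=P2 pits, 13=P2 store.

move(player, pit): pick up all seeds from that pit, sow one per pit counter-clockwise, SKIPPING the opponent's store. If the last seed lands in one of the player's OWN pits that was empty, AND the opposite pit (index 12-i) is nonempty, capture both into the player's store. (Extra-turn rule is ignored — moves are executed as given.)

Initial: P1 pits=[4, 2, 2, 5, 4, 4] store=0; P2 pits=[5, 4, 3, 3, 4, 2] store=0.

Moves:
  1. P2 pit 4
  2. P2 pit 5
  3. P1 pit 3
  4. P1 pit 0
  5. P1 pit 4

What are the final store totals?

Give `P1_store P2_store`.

Answer: 3 2

Derivation:
Move 1: P2 pit4 -> P1=[5,3,2,5,4,4](0) P2=[5,4,3,3,0,3](1)
Move 2: P2 pit5 -> P1=[6,4,2,5,4,4](0) P2=[5,4,3,3,0,0](2)
Move 3: P1 pit3 -> P1=[6,4,2,0,5,5](1) P2=[6,5,3,3,0,0](2)
Move 4: P1 pit0 -> P1=[0,5,3,1,6,6](2) P2=[6,5,3,3,0,0](2)
Move 5: P1 pit4 -> P1=[0,5,3,1,0,7](3) P2=[7,6,4,4,0,0](2)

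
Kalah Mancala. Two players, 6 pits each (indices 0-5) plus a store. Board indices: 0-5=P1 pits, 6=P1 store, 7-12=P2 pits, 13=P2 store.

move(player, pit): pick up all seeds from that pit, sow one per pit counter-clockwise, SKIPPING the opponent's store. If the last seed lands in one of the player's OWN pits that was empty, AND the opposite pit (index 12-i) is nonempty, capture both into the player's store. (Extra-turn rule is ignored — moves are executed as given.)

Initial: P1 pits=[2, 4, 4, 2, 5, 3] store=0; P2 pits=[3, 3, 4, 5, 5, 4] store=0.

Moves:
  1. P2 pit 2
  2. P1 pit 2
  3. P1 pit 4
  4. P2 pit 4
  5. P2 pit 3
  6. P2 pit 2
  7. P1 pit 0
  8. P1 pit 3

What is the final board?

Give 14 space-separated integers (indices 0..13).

Answer: 0 7 1 0 1 6 8 5 1 1 0 1 7 6

Derivation:
Move 1: P2 pit2 -> P1=[2,4,4,2,5,3](0) P2=[3,3,0,6,6,5](1)
Move 2: P1 pit2 -> P1=[2,4,0,3,6,4](1) P2=[3,3,0,6,6,5](1)
Move 3: P1 pit4 -> P1=[2,4,0,3,0,5](2) P2=[4,4,1,7,6,5](1)
Move 4: P2 pit4 -> P1=[3,5,1,4,0,5](2) P2=[4,4,1,7,0,6](2)
Move 5: P2 pit3 -> P1=[4,6,2,5,0,5](2) P2=[4,4,1,0,1,7](3)
Move 6: P2 pit2 -> P1=[4,6,0,5,0,5](2) P2=[4,4,0,0,1,7](6)
Move 7: P1 pit0 -> P1=[0,7,1,6,0,5](7) P2=[4,0,0,0,1,7](6)
Move 8: P1 pit3 -> P1=[0,7,1,0,1,6](8) P2=[5,1,1,0,1,7](6)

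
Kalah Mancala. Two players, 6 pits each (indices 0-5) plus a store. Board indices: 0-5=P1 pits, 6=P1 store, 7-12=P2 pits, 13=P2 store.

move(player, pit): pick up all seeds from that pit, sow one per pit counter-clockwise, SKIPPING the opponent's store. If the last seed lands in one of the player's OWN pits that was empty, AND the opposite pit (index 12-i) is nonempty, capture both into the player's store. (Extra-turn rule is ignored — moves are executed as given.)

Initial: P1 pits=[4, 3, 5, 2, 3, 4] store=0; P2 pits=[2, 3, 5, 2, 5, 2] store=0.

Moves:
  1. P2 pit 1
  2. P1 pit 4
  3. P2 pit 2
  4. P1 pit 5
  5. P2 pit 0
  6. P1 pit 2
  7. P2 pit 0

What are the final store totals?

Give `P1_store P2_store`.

Answer: 3 1

Derivation:
Move 1: P2 pit1 -> P1=[4,3,5,2,3,4](0) P2=[2,0,6,3,6,2](0)
Move 2: P1 pit4 -> P1=[4,3,5,2,0,5](1) P2=[3,0,6,3,6,2](0)
Move 3: P2 pit2 -> P1=[5,4,5,2,0,5](1) P2=[3,0,0,4,7,3](1)
Move 4: P1 pit5 -> P1=[5,4,5,2,0,0](2) P2=[4,1,1,5,7,3](1)
Move 5: P2 pit0 -> P1=[5,4,5,2,0,0](2) P2=[0,2,2,6,8,3](1)
Move 6: P1 pit2 -> P1=[5,4,0,3,1,1](3) P2=[1,2,2,6,8,3](1)
Move 7: P2 pit0 -> P1=[5,4,0,3,1,1](3) P2=[0,3,2,6,8,3](1)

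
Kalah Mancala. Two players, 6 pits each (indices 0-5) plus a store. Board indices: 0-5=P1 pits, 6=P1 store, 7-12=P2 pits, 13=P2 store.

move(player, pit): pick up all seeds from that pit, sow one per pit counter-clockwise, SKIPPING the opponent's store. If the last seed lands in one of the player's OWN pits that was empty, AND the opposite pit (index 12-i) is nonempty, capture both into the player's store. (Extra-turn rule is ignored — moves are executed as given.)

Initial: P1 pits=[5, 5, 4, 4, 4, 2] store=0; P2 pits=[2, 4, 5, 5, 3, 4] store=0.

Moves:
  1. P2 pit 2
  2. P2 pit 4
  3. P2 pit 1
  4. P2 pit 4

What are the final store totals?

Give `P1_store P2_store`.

Move 1: P2 pit2 -> P1=[6,5,4,4,4,2](0) P2=[2,4,0,6,4,5](1)
Move 2: P2 pit4 -> P1=[7,6,4,4,4,2](0) P2=[2,4,0,6,0,6](2)
Move 3: P2 pit1 -> P1=[7,6,4,4,4,2](0) P2=[2,0,1,7,1,7](2)
Move 4: P2 pit4 -> P1=[7,6,4,4,4,2](0) P2=[2,0,1,7,0,8](2)

Answer: 0 2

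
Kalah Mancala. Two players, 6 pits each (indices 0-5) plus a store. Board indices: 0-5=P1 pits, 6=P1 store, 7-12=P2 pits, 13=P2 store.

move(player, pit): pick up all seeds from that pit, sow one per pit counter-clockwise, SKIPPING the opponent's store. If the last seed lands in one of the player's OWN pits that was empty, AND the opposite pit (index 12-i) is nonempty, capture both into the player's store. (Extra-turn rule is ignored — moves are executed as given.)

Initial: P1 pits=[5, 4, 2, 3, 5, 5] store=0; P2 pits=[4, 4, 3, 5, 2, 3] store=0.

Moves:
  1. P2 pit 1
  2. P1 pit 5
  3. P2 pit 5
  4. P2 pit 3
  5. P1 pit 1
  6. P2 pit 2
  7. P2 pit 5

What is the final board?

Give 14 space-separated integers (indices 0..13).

Move 1: P2 pit1 -> P1=[5,4,2,3,5,5](0) P2=[4,0,4,6,3,4](0)
Move 2: P1 pit5 -> P1=[5,4,2,3,5,0](1) P2=[5,1,5,7,3,4](0)
Move 3: P2 pit5 -> P1=[6,5,3,3,5,0](1) P2=[5,1,5,7,3,0](1)
Move 4: P2 pit3 -> P1=[7,6,4,4,5,0](1) P2=[5,1,5,0,4,1](2)
Move 5: P1 pit1 -> P1=[7,0,5,5,6,1](2) P2=[6,1,5,0,4,1](2)
Move 6: P2 pit2 -> P1=[8,0,5,5,6,1](2) P2=[6,1,0,1,5,2](3)
Move 7: P2 pit5 -> P1=[9,0,5,5,6,1](2) P2=[6,1,0,1,5,0](4)

Answer: 9 0 5 5 6 1 2 6 1 0 1 5 0 4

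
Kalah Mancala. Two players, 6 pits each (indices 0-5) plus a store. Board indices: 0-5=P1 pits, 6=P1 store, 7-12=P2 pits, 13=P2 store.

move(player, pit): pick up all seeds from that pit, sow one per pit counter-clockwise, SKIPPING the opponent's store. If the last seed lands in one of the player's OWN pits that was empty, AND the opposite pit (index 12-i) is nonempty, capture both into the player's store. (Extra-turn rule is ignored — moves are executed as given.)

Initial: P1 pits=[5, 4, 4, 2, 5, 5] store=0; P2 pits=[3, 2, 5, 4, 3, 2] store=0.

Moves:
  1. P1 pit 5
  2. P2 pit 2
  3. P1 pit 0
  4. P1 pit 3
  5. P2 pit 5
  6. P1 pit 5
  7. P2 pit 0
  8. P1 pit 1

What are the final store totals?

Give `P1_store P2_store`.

Move 1: P1 pit5 -> P1=[5,4,4,2,5,0](1) P2=[4,3,6,5,3,2](0)
Move 2: P2 pit2 -> P1=[6,5,4,2,5,0](1) P2=[4,3,0,6,4,3](1)
Move 3: P1 pit0 -> P1=[0,6,5,3,6,1](2) P2=[4,3,0,6,4,3](1)
Move 4: P1 pit3 -> P1=[0,6,5,0,7,2](3) P2=[4,3,0,6,4,3](1)
Move 5: P2 pit5 -> P1=[1,7,5,0,7,2](3) P2=[4,3,0,6,4,0](2)
Move 6: P1 pit5 -> P1=[1,7,5,0,7,0](4) P2=[5,3,0,6,4,0](2)
Move 7: P2 pit0 -> P1=[0,7,5,0,7,0](4) P2=[0,4,1,7,5,0](4)
Move 8: P1 pit1 -> P1=[0,0,6,1,8,1](5) P2=[1,5,1,7,5,0](4)

Answer: 5 4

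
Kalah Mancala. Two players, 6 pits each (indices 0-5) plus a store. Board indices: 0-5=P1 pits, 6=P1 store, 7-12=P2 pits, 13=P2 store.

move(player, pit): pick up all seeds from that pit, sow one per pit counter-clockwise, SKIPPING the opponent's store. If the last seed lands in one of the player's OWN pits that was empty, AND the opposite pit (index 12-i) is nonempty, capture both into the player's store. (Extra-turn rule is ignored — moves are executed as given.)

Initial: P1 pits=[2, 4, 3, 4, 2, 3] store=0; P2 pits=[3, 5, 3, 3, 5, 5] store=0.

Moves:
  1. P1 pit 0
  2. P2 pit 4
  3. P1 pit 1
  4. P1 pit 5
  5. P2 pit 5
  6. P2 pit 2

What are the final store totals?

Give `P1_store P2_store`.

Move 1: P1 pit0 -> P1=[0,5,4,4,2,3](0) P2=[3,5,3,3,5,5](0)
Move 2: P2 pit4 -> P1=[1,6,5,4,2,3](0) P2=[3,5,3,3,0,6](1)
Move 3: P1 pit1 -> P1=[1,0,6,5,3,4](1) P2=[4,5,3,3,0,6](1)
Move 4: P1 pit5 -> P1=[1,0,6,5,3,0](2) P2=[5,6,4,3,0,6](1)
Move 5: P2 pit5 -> P1=[2,1,7,6,4,0](2) P2=[5,6,4,3,0,0](2)
Move 6: P2 pit2 -> P1=[2,1,7,6,4,0](2) P2=[5,6,0,4,1,1](3)

Answer: 2 3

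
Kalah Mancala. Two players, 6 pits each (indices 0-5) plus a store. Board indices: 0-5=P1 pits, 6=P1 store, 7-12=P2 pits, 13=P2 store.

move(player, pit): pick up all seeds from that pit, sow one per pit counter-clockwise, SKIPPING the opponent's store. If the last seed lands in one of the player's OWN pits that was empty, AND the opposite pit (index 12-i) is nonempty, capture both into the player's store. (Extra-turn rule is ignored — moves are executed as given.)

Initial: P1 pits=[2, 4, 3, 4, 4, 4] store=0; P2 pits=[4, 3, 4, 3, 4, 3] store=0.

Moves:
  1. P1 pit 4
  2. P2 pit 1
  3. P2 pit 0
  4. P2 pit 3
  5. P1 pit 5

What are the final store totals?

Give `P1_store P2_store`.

Move 1: P1 pit4 -> P1=[2,4,3,4,0,5](1) P2=[5,4,4,3,4,3](0)
Move 2: P2 pit1 -> P1=[2,4,3,4,0,5](1) P2=[5,0,5,4,5,4](0)
Move 3: P2 pit0 -> P1=[2,4,3,4,0,5](1) P2=[0,1,6,5,6,5](0)
Move 4: P2 pit3 -> P1=[3,5,3,4,0,5](1) P2=[0,1,6,0,7,6](1)
Move 5: P1 pit5 -> P1=[3,5,3,4,0,0](2) P2=[1,2,7,1,7,6](1)

Answer: 2 1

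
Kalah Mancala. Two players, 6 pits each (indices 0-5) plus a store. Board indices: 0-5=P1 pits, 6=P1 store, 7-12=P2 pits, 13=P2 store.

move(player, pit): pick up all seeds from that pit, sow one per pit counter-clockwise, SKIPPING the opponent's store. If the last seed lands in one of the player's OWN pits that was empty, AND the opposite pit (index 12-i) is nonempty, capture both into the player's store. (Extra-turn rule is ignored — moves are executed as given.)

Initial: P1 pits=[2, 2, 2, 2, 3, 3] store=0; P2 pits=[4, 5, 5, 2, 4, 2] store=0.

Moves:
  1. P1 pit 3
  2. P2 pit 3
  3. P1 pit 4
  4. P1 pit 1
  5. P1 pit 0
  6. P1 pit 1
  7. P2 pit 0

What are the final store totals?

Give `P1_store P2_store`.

Move 1: P1 pit3 -> P1=[2,2,2,0,4,4](0) P2=[4,5,5,2,4,2](0)
Move 2: P2 pit3 -> P1=[2,2,2,0,4,4](0) P2=[4,5,5,0,5,3](0)
Move 3: P1 pit4 -> P1=[2,2,2,0,0,5](1) P2=[5,6,5,0,5,3](0)
Move 4: P1 pit1 -> P1=[2,0,3,0,0,5](7) P2=[5,6,0,0,5,3](0)
Move 5: P1 pit0 -> P1=[0,1,4,0,0,5](7) P2=[5,6,0,0,5,3](0)
Move 6: P1 pit1 -> P1=[0,0,5,0,0,5](7) P2=[5,6,0,0,5,3](0)
Move 7: P2 pit0 -> P1=[0,0,5,0,0,5](7) P2=[0,7,1,1,6,4](0)

Answer: 7 0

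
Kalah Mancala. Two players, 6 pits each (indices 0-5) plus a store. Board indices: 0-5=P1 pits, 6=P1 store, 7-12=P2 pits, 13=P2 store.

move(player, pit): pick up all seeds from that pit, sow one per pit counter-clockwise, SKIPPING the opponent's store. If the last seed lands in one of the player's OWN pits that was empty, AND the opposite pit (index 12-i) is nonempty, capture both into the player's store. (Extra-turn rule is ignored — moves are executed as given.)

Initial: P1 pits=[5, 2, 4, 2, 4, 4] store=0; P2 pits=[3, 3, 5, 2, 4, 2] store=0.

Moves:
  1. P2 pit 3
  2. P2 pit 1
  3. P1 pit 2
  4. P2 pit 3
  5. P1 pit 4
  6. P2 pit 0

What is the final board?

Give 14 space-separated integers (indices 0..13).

Move 1: P2 pit3 -> P1=[5,2,4,2,4,4](0) P2=[3,3,5,0,5,3](0)
Move 2: P2 pit1 -> P1=[5,2,4,2,4,4](0) P2=[3,0,6,1,6,3](0)
Move 3: P1 pit2 -> P1=[5,2,0,3,5,5](1) P2=[3,0,6,1,6,3](0)
Move 4: P2 pit3 -> P1=[5,2,0,3,5,5](1) P2=[3,0,6,0,7,3](0)
Move 5: P1 pit4 -> P1=[5,2,0,3,0,6](2) P2=[4,1,7,0,7,3](0)
Move 6: P2 pit0 -> P1=[5,2,0,3,0,6](2) P2=[0,2,8,1,8,3](0)

Answer: 5 2 0 3 0 6 2 0 2 8 1 8 3 0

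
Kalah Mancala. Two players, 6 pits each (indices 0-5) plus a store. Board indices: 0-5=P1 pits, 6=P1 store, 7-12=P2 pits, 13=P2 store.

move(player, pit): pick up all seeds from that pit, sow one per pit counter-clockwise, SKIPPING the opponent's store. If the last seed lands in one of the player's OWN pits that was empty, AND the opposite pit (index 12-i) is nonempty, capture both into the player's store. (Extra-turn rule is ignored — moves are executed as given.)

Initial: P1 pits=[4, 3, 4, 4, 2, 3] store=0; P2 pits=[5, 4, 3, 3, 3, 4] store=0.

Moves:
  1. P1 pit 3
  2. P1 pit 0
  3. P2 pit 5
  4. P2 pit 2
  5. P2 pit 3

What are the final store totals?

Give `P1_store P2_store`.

Answer: 1 4

Derivation:
Move 1: P1 pit3 -> P1=[4,3,4,0,3,4](1) P2=[6,4,3,3,3,4](0)
Move 2: P1 pit0 -> P1=[0,4,5,1,4,4](1) P2=[6,4,3,3,3,4](0)
Move 3: P2 pit5 -> P1=[1,5,6,1,4,4](1) P2=[6,4,3,3,3,0](1)
Move 4: P2 pit2 -> P1=[0,5,6,1,4,4](1) P2=[6,4,0,4,4,0](3)
Move 5: P2 pit3 -> P1=[1,5,6,1,4,4](1) P2=[6,4,0,0,5,1](4)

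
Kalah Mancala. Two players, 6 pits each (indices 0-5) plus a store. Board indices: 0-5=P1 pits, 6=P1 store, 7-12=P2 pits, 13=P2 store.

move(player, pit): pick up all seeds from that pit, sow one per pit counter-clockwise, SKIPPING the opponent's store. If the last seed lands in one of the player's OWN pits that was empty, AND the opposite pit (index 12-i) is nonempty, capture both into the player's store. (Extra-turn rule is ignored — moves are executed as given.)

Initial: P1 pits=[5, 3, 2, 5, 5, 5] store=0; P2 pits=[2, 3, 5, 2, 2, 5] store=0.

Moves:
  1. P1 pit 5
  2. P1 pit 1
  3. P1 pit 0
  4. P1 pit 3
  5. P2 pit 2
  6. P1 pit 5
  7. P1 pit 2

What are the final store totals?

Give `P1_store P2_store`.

Answer: 8 1

Derivation:
Move 1: P1 pit5 -> P1=[5,3,2,5,5,0](1) P2=[3,4,6,3,2,5](0)
Move 2: P1 pit1 -> P1=[5,0,3,6,6,0](1) P2=[3,4,6,3,2,5](0)
Move 3: P1 pit0 -> P1=[0,1,4,7,7,0](5) P2=[0,4,6,3,2,5](0)
Move 4: P1 pit3 -> P1=[0,1,4,0,8,1](6) P2=[1,5,7,4,2,5](0)
Move 5: P2 pit2 -> P1=[1,2,5,0,8,1](6) P2=[1,5,0,5,3,6](1)
Move 6: P1 pit5 -> P1=[1,2,5,0,8,0](7) P2=[1,5,0,5,3,6](1)
Move 7: P1 pit2 -> P1=[1,2,0,1,9,1](8) P2=[2,5,0,5,3,6](1)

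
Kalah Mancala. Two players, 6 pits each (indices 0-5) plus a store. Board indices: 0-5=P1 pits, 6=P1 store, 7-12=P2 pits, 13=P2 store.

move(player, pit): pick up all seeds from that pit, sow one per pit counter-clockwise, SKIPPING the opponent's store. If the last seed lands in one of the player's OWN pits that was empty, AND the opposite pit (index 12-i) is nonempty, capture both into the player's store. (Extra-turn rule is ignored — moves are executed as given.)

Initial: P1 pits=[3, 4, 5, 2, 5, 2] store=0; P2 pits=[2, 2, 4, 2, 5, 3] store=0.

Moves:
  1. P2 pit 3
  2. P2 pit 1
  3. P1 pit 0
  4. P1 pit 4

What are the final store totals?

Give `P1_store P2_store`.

Move 1: P2 pit3 -> P1=[3,4,5,2,5,2](0) P2=[2,2,4,0,6,4](0)
Move 2: P2 pit1 -> P1=[3,4,0,2,5,2](0) P2=[2,0,5,0,6,4](6)
Move 3: P1 pit0 -> P1=[0,5,1,3,5,2](0) P2=[2,0,5,0,6,4](6)
Move 4: P1 pit4 -> P1=[0,5,1,3,0,3](1) P2=[3,1,6,0,6,4](6)

Answer: 1 6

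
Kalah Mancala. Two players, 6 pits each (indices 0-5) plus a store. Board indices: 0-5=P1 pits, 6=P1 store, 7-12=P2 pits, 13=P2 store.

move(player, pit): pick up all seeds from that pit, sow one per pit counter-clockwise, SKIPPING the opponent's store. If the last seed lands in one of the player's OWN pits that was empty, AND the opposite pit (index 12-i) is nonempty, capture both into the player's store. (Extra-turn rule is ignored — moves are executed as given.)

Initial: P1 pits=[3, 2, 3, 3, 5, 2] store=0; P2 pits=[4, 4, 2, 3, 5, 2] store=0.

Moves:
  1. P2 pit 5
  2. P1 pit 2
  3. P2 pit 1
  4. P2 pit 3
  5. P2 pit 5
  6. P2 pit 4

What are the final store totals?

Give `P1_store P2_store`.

Answer: 0 9

Derivation:
Move 1: P2 pit5 -> P1=[4,2,3,3,5,2](0) P2=[4,4,2,3,5,0](1)
Move 2: P1 pit2 -> P1=[4,2,0,4,6,3](0) P2=[4,4,2,3,5,0](1)
Move 3: P2 pit1 -> P1=[0,2,0,4,6,3](0) P2=[4,0,3,4,6,0](6)
Move 4: P2 pit3 -> P1=[1,2,0,4,6,3](0) P2=[4,0,3,0,7,1](7)
Move 5: P2 pit5 -> P1=[1,2,0,4,6,3](0) P2=[4,0,3,0,7,0](8)
Move 6: P2 pit4 -> P1=[2,3,1,5,7,3](0) P2=[4,0,3,0,0,1](9)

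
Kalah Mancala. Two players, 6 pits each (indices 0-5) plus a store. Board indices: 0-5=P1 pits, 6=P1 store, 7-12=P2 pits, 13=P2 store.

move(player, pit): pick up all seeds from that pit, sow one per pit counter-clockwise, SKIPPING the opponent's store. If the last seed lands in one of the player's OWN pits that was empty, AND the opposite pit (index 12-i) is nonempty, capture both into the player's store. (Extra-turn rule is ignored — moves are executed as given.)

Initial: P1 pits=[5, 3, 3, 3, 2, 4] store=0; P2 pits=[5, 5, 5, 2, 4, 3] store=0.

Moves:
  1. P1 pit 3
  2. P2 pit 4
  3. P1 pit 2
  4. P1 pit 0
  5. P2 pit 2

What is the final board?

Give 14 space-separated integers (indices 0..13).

Answer: 1 5 1 2 5 7 2 5 5 0 3 1 5 2

Derivation:
Move 1: P1 pit3 -> P1=[5,3,3,0,3,5](1) P2=[5,5,5,2,4,3](0)
Move 2: P2 pit4 -> P1=[6,4,3,0,3,5](1) P2=[5,5,5,2,0,4](1)
Move 3: P1 pit2 -> P1=[6,4,0,1,4,6](1) P2=[5,5,5,2,0,4](1)
Move 4: P1 pit0 -> P1=[0,5,1,2,5,7](2) P2=[5,5,5,2,0,4](1)
Move 5: P2 pit2 -> P1=[1,5,1,2,5,7](2) P2=[5,5,0,3,1,5](2)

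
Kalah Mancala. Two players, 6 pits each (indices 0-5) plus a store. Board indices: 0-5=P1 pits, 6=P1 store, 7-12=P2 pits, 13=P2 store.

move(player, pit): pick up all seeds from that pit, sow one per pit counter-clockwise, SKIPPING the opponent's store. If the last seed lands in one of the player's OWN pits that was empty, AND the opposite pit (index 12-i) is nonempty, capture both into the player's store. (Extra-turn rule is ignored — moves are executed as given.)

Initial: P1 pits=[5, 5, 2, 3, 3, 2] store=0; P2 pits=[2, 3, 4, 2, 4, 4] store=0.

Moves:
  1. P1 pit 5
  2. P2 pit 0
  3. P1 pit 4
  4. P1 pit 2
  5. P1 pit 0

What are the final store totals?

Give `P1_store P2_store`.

Move 1: P1 pit5 -> P1=[5,5,2,3,3,0](1) P2=[3,3,4,2,4,4](0)
Move 2: P2 pit0 -> P1=[5,5,2,3,3,0](1) P2=[0,4,5,3,4,4](0)
Move 3: P1 pit4 -> P1=[5,5,2,3,0,1](2) P2=[1,4,5,3,4,4](0)
Move 4: P1 pit2 -> P1=[5,5,0,4,0,1](7) P2=[1,0,5,3,4,4](0)
Move 5: P1 pit0 -> P1=[0,6,1,5,1,2](7) P2=[1,0,5,3,4,4](0)

Answer: 7 0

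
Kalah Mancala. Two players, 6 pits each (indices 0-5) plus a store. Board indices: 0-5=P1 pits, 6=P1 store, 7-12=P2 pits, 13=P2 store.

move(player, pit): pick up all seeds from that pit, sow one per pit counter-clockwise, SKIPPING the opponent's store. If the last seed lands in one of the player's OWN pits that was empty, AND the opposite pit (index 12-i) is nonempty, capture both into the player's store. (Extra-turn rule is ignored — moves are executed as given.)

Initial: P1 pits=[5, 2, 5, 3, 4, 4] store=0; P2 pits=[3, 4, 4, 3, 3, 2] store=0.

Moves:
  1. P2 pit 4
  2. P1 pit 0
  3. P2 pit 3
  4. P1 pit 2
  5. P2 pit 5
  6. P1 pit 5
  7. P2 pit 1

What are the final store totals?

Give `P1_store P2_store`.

Answer: 3 4

Derivation:
Move 1: P2 pit4 -> P1=[6,2,5,3,4,4](0) P2=[3,4,4,3,0,3](1)
Move 2: P1 pit0 -> P1=[0,3,6,4,5,5](1) P2=[3,4,4,3,0,3](1)
Move 3: P2 pit3 -> P1=[0,3,6,4,5,5](1) P2=[3,4,4,0,1,4](2)
Move 4: P1 pit2 -> P1=[0,3,0,5,6,6](2) P2=[4,5,4,0,1,4](2)
Move 5: P2 pit5 -> P1=[1,4,1,5,6,6](2) P2=[4,5,4,0,1,0](3)
Move 6: P1 pit5 -> P1=[1,4,1,5,6,0](3) P2=[5,6,5,1,2,0](3)
Move 7: P2 pit1 -> P1=[2,4,1,5,6,0](3) P2=[5,0,6,2,3,1](4)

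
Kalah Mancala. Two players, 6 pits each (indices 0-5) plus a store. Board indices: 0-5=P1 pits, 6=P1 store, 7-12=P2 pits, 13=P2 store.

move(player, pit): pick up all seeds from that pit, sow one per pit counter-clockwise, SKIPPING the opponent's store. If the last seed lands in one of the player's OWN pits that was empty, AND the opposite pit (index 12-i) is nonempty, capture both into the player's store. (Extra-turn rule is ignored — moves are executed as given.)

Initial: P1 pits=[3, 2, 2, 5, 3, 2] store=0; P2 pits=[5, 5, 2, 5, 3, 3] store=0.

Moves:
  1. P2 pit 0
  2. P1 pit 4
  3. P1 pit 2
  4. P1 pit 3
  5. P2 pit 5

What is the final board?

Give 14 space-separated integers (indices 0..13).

Move 1: P2 pit0 -> P1=[3,2,2,5,3,2](0) P2=[0,6,3,6,4,4](0)
Move 2: P1 pit4 -> P1=[3,2,2,5,0,3](1) P2=[1,6,3,6,4,4](0)
Move 3: P1 pit2 -> P1=[3,2,0,6,0,3](8) P2=[1,0,3,6,4,4](0)
Move 4: P1 pit3 -> P1=[3,2,0,0,1,4](9) P2=[2,1,4,6,4,4](0)
Move 5: P2 pit5 -> P1=[4,3,1,0,1,4](9) P2=[2,1,4,6,4,0](1)

Answer: 4 3 1 0 1 4 9 2 1 4 6 4 0 1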